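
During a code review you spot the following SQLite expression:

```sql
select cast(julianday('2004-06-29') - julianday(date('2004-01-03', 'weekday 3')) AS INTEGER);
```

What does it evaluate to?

174

`weekday 3` advances to the next Wednesday; 2004-01-03 is a Saturday, so it moves forward to 2004-01-07.
24 days remain in January 2004 after the 7th (31 − 7).
February 2004: 29 days (leap year).
March 2004: 31 days.
April 2004: 30 days.
May 2004: 31 days.
Then 29 days into June 2004.
Total: 24 + 29 + 31 + 30 + 31 + 29 = 174.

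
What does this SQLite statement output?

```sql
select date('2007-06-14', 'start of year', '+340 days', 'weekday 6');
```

2007-12-08

`start of year` rewinds 2007-06-14 to 2007-01-01.
Applying '+340 days' to 2007-01-01: counting 340 days forward gives 2007-12-07.
`weekday 6` advances to the next Saturday; 2007-12-07 is a Friday, so it moves forward to 2007-12-08.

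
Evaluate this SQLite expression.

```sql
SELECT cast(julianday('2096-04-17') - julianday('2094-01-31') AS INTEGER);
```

0 days remain in January 2094 after the 31st (31 − 31).
Full months from February 2094 through March 2096 contribute their day counts.
Then 17 days into April 2096.
Total: 0 + 28 + 31 + 30 + 31 + 30 + 31 + 31 + 30 + 31 + 30 + 31 + 31 + 28 + 31 + 30 + 31 + 30 + 31 + 31 + 30 + 31 + 30 + 31 + 31 + 29 + 31 + 17 = 807.

807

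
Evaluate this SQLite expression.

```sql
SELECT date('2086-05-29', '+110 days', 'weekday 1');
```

Applying '+110 days' to 2086-05-29: counting 110 days forward gives 2086-09-16.
`weekday 1` advances to the next Monday; 2086-09-16 is already a Monday, so it stays at 2086-09-16.

2086-09-16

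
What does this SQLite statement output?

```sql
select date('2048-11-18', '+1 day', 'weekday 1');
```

Advancing 1 more day within November lands on 2048-11-19.
`weekday 1` advances to the next Monday; 2048-11-19 is a Thursday, so it moves forward to 2048-11-23.

2048-11-23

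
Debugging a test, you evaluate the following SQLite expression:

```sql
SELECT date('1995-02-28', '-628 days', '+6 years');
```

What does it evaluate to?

Applying '-628 days' to 1995-02-28: counting 628 days back gives 1993-06-10.
Adding +6 years to 1993-06-10 gives 1999-06-10.

1999-06-10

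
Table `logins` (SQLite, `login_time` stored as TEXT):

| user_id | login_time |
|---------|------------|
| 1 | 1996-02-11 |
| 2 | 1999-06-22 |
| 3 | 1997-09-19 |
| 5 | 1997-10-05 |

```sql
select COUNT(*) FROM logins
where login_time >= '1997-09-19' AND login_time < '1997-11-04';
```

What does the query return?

2

Rows in [1997-09-19, 1997-11-04): 1997-09-19, 1997-10-05 → 2 rows.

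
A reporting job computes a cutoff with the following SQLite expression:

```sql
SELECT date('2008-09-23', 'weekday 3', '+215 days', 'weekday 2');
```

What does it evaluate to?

`weekday 3` advances to the next Wednesday; 2008-09-23 is a Tuesday, so it moves forward to 2008-09-24.
Applying '+215 days' to 2008-09-24: counting 215 days forward gives 2009-04-27.
`weekday 2` advances to the next Tuesday; 2009-04-27 is a Monday, so it moves forward to 2009-04-28.

2009-04-28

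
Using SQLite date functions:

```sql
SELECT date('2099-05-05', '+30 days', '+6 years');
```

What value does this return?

2105-06-04

May 2099 has 31 days; 26 remain after the 5th, so 27 days reach 2099-06-01.
Advancing 3 more days within June lands on 2099-06-04.
Adding +6 years to 2099-06-04 gives 2105-06-04.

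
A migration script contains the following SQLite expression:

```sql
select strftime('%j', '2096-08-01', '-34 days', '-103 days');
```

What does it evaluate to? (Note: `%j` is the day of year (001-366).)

First apply '-34 days', '-103 days': 2096-08-01 → 2096-03-17.
Day-of-year for 2096-03-17: days since 2096-01-01 inclusive = 77, zero-padded to 077.

077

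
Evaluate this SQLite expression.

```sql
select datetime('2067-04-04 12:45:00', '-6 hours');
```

-6 hours from 2067-04-04 12:45:00 is 2067-04-04 06:45:00.

2067-04-04 06:45:00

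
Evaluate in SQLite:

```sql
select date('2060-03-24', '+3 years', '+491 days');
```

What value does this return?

Adding +3 years to 2060-03-24 gives 2063-03-24.
Applying '+491 days' to 2063-03-24: counting 491 days forward gives 2064-07-27.

2064-07-27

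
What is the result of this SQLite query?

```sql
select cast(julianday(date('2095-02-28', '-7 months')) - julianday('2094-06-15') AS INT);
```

Adding -7 months to 2095-02-28 gives 2094-07-28.
15 days remain in June 2094 after the 15th (30 − 15).
Then 28 days into July 2094.
Total: 15 + 28 = 43.

43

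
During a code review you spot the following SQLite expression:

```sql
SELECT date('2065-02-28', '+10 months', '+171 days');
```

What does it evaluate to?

2066-06-17

Adding +10 months to 2065-02-28 gives 2065-12-28.
Applying '+171 days' to 2065-12-28: counting 171 days forward gives 2066-06-17.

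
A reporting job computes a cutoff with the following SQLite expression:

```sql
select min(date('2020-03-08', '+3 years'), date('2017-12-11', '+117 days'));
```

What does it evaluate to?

2018-04-07

date('2020-03-08', '+3 years') → 2023-03-08.
date('2017-12-11', '+117 days') → 2018-04-07.
Earlier of the two is 2018-04-07.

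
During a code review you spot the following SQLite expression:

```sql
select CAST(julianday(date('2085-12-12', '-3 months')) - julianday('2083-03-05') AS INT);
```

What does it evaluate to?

Adding -3 months to 2085-12-12 gives 2085-09-12.
26 days remain in March 2083 after the 5th (31 − 5).
Full months from April 2083 through August 2085 contribute their day counts.
Then 12 days into September 2085.
Total: 26 + 30 + 31 + 30 + 31 + 31 + 30 + 31 + 30 + 31 + 31 + 29 + 31 + 30 + 31 + 30 + 31 + 31 + 30 + 31 + 30 + 31 + 31 + 28 + 31 + 30 + 31 + 30 + 31 + 31 + 12 = 922.

922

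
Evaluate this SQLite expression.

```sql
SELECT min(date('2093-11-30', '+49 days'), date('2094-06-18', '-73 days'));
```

date('2093-11-30', '+49 days') → 2094-01-18.
date('2094-06-18', '-73 days') → 2094-04-06.
Earlier of the two is 2094-01-18.

2094-01-18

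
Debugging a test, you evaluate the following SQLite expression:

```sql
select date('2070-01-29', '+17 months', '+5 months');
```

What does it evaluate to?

Adding +17 months to 2070-01-29 gives 2071-06-29.
Adding +5 months to 2071-06-29 gives 2071-11-29.

2071-11-29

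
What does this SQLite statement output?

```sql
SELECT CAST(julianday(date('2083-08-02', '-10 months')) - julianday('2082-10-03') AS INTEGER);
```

-1

Adding -10 months to 2083-08-02 gives 2082-10-02.
Both dates are in October 2082: 3 − 2 = 1.
The subtraction is earlier − later, so the result is −1 → -1.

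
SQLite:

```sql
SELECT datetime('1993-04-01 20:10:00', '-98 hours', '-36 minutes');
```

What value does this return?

1993-03-28 17:34:00

-98 hours from 1993-04-01 20:10:00 is 1993-03-28 18:10:00 (crosses midnight).
-36 minutes from 1993-03-28 18:10:00 is 1993-03-28 17:34:00.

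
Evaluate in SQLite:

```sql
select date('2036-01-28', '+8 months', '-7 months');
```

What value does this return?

2036-02-28

Adding +8 months to 2036-01-28 gives 2036-09-28.
Adding -7 months to 2036-09-28 gives 2036-02-28.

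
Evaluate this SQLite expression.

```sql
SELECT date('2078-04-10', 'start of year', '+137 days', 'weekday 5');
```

`start of year` rewinds 2078-04-10 to 2078-01-01.
Applying '+137 days' to 2078-01-01: counting 137 days forward gives 2078-05-18.
`weekday 5` advances to the next Friday; 2078-05-18 is a Wednesday, so it moves forward to 2078-05-20.

2078-05-20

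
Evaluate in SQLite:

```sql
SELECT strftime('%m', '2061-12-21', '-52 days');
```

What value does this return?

10

First apply '-52 days': 2061-12-21 → 2061-10-30.
`%m` extracts the 2-digit month (01-12): 10.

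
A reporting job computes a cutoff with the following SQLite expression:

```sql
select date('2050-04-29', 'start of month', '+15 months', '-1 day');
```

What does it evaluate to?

`start of month` rewinds 2050-04-29 to 2050-04-01.
Adding +15 months to 2050-04-01 gives 2051-07-01.
Going back 1 day from 2051-07-01 reaches 2051-06-30 (last day of June, 30 days).

2051-06-30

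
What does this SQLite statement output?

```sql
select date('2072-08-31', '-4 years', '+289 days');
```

Adding -4 years to 2072-08-31 gives 2068-08-31.
Applying '+289 days' to 2068-08-31: counting 289 days forward gives 2069-06-16.

2069-06-16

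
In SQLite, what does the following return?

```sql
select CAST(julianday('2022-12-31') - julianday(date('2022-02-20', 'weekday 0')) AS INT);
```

`weekday 0` advances to the next Sunday; 2022-02-20 is already a Sunday, so it stays at 2022-02-20.
8 days remain in February 2022 after the 20th (28 − 20).
Full months from March 2022 through November 2022 contribute their day counts.
Then 31 days into December 2022.
Total: 8 + 31 + 30 + 31 + 30 + 31 + 31 + 30 + 31 + 30 + 31 = 314.

314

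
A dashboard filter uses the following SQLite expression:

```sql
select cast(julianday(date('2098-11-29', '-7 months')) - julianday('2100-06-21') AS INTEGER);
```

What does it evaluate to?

Adding -7 months to 2098-11-29 gives 2098-04-29.
1 day remains in April 2098 after the 29th (30 − 29).
Full months from May 2098 through May 2100 contribute their day counts.
Then 21 days into June 2100.
Total: 1 + 31 + 30 + 31 + 31 + 30 + 31 + 30 + 31 + 31 + 28 + 31 + 30 + 31 + 30 + 31 + 31 + 30 + 31 + 30 + 31 + 31 + 28 + 31 + 30 + 31 + 21 = 783.
The subtraction is earlier − later, so the result is −783 → -783.

-783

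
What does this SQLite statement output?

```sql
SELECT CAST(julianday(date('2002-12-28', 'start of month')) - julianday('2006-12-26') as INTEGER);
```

-1486

`start of month` rewinds 2002-12-28 to 2002-12-01.
30 days remain in December 2002 after the 1st (31 − 1).
Full months from January 2003 through November 2006 contribute their day counts.
Then 26 days into December 2006.
Total: 30 + 31 + 28 + 31 + 30 + 31 + 30 + 31 + 31 + 30 + 31 + 30 + 31 + 31 + 29 + 31 + 30 + 31 + 30 + 31 + 31 + 30 + 31 + 30 + 31 + 31 + 28 + 31 + 30 + 31 + 30 + 31 + 31 + 30 + 31 + 30 + 31 + 31 + 28 + 31 + 30 + 31 + 30 + 31 + 31 + 30 + 31 + 30 + 26 = 1486.
The subtraction is earlier − later, so the result is −1486 → -1486.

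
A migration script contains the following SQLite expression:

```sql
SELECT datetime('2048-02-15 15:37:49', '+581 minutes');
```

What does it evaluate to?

2048-02-16 01:18:49

581 minutes = 9h 41m; +581 minutes from 2048-02-15 15:37:49 is 2048-02-16 01:18:49 (crosses midnight).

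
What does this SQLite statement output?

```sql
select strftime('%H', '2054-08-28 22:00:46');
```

22

`%H` extracts the 2-digit hour (00-23): 22.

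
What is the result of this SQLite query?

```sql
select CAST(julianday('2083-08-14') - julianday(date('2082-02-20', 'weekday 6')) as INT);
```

539

`weekday 6` advances to the next Saturday; 2082-02-20 is a Friday, so it moves forward to 2082-02-21.
7 days remain in February 2082 after the 21st (28 − 21).
Full months from March 2082 through July 2083 contribute their day counts.
Then 14 days into August 2083.
Total: 7 + 31 + 30 + 31 + 30 + 31 + 31 + 30 + 31 + 30 + 31 + 31 + 28 + 31 + 30 + 31 + 30 + 31 + 14 = 539.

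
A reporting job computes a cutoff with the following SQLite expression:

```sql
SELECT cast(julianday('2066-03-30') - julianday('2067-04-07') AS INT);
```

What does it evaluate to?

1 day remains in March 2066 after the 30th (31 − 30).
Full months from April 2066 through March 2067 contribute their day counts.
Then 7 days into April 2067.
Total: 1 + 30 + 31 + 30 + 31 + 31 + 30 + 31 + 30 + 31 + 31 + 28 + 31 + 7 = 373.
The subtraction is earlier − later, so the result is −373 → -373.

-373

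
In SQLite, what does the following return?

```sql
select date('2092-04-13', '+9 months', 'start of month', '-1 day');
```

2092-12-31

Adding +9 months to 2092-04-13 gives 2093-01-13.
`start of month` rewinds 2093-01-13 to 2093-01-01.
Going back 1 day from 2093-01-01 reaches 2092-12-31 (last day of December, 31 days).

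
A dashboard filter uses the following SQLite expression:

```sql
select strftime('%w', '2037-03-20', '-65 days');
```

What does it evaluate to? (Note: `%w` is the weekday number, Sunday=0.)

3

First apply '-65 days': 2037-03-20 → 2037-01-14.
2037-01-14 is a Wednesday; with Sunday=0 that is 3.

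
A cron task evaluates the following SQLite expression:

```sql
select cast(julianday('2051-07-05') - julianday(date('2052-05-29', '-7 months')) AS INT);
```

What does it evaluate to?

Adding -7 months to 2052-05-29 gives 2051-10-29.
26 days remain in July 2051 after the 5th (31 − 5).
August 2051: 31 days.
September 2051: 30 days.
Then 29 days into October 2051.
Total: 26 + 31 + 30 + 29 = 116.
The subtraction is earlier − later, so the result is −116 → -116.

-116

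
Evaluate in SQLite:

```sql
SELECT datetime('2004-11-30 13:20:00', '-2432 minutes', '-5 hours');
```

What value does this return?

2004-11-28 15:48:00

2432 minutes = 40h 32m; -2432 minutes from 2004-11-30 13:20:00 is 2004-11-28 20:48:00 (crosses midnight).
-5 hours from 2004-11-28 20:48:00 is 2004-11-28 15:48:00.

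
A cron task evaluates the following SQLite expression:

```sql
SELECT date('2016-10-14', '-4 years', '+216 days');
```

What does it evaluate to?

2013-05-18

Adding -4 years to 2016-10-14 gives 2012-10-14.
Applying '+216 days' to 2012-10-14: counting 216 days forward gives 2013-05-18.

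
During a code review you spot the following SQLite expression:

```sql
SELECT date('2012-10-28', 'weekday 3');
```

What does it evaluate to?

`weekday 3` advances to the next Wednesday; 2012-10-28 is a Sunday, so it moves forward to 2012-10-31.

2012-10-31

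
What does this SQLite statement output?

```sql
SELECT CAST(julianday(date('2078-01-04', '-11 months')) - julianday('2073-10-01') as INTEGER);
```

1222

Adding -11 months to 2078-01-04 gives 2077-02-04.
30 days remain in October 2073 after the 1st (31 − 1).
Full months from November 2073 through January 2077 contribute their day counts.
Then 4 days into February 2077.
Total: 30 + 30 + 31 + 31 + 28 + 31 + 30 + 31 + 30 + 31 + 31 + 30 + 31 + 30 + 31 + 31 + 28 + 31 + 30 + 31 + 30 + 31 + 31 + 30 + 31 + 30 + 31 + 31 + 29 + 31 + 30 + 31 + 30 + 31 + 31 + 30 + 31 + 30 + 31 + 31 + 4 = 1222.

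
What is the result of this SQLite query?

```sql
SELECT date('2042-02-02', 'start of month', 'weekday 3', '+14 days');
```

2042-02-19

`start of month` rewinds 2042-02-02 to 2042-02-01.
`weekday 3` advances to the next Wednesday; 2042-02-01 is a Saturday, so it moves forward to 2042-02-05.
Advancing 14 more days within February lands on 2042-02-19.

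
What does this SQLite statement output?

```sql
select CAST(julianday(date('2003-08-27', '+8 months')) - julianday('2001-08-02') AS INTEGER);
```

Adding +8 months to 2003-08-27 gives 2004-04-27.
29 days remain in August 2001 after the 2nd (31 − 2).
Full months from September 2001 through March 2004 contribute their day counts.
Then 27 days into April 2004.
Total: 29 + 30 + 31 + 30 + 31 + 31 + 28 + 31 + 30 + 31 + 30 + 31 + 31 + 30 + 31 + 30 + 31 + 31 + 28 + 31 + 30 + 31 + 30 + 31 + 31 + 30 + 31 + 30 + 31 + 31 + 29 + 31 + 27 = 999.

999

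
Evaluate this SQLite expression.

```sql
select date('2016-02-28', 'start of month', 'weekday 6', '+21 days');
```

`start of month` rewinds 2016-02-28 to 2016-02-01.
`weekday 6` advances to the next Saturday; 2016-02-01 is a Monday, so it moves forward to 2016-02-06.
Advancing 21 more days within February lands on 2016-02-27.

2016-02-27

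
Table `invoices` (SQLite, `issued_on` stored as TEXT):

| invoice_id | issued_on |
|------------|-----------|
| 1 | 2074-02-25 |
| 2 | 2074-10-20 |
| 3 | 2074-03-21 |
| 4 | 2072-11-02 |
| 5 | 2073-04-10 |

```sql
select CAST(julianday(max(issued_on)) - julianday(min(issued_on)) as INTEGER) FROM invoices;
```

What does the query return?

MIN = 2072-11-02, MAX = 2074-10-20.
28 days remain in November 2072 after the 2nd (30 − 2).
Full months from December 2072 through September 2074 contribute their day counts.
Then 20 days into October 2074.
Total: 28 + 31 + 31 + 28 + 31 + 30 + 31 + 30 + 31 + 31 + 30 + 31 + 30 + 31 + 31 + 28 + 31 + 30 + 31 + 30 + 31 + 31 + 30 + 20 = 717.

717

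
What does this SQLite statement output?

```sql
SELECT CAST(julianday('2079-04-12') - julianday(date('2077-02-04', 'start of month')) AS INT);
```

800

`start of month` rewinds 2077-02-04 to 2077-02-01.
27 days remain in February 2077 after the 1st (28 − 1).
Full months from March 2077 through March 2079 contribute their day counts.
Then 12 days into April 2079.
Total: 27 + 31 + 30 + 31 + 30 + 31 + 31 + 30 + 31 + 30 + 31 + 31 + 28 + 31 + 30 + 31 + 30 + 31 + 31 + 30 + 31 + 30 + 31 + 31 + 28 + 31 + 12 = 800.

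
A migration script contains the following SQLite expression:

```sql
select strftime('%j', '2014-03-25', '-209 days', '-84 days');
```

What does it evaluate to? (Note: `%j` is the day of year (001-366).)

First apply '-209 days', '-84 days': 2014-03-25 → 2013-06-05.
Day-of-year for 2013-06-05: days since 2013-01-01 inclusive = 156, zero-padded to 156.

156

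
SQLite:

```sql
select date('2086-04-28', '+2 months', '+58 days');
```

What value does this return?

Adding +2 months to 2086-04-28 gives 2086-06-28.
Applying '+58 days' to 2086-06-28: counting 58 days forward gives 2086-08-25.

2086-08-25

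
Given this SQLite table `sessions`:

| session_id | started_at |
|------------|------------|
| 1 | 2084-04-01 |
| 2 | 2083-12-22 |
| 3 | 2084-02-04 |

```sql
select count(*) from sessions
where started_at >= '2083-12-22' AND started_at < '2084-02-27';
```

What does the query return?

Rows in [2083-12-22, 2084-02-27): 2083-12-22, 2084-02-04 → 2 rows.

2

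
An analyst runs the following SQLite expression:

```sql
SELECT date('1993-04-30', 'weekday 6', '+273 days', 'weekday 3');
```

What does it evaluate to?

`weekday 6` advances to the next Saturday; 1993-04-30 is a Friday, so it moves forward to 1993-05-01.
Applying '+273 days' to 1993-05-01: counting 273 days forward gives 1994-01-29.
`weekday 3` advances to the next Wednesday; 1994-01-29 is a Saturday, so it moves forward to 1994-02-02.

1994-02-02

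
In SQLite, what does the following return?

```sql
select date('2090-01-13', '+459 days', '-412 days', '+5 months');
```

Applying '+459 days' to 2090-01-13: counting 459 days forward gives 2091-04-17.
Applying '-412 days' to 2091-04-17: counting 412 days back gives 2090-03-01.
Adding +5 months to 2090-03-01 gives 2090-08-01.

2090-08-01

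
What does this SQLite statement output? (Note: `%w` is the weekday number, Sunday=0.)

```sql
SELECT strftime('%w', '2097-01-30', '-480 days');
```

6

First apply '-480 days': 2097-01-30 → 2095-10-08.
2095-10-08 is a Saturday; with Sunday=0 that is 6.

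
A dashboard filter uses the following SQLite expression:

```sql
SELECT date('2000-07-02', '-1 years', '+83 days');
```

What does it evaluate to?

Adding -1 year to 2000-07-02 gives 1999-07-02.
Applying '+83 days' to 1999-07-02: counting 83 days forward gives 1999-09-23.

1999-09-23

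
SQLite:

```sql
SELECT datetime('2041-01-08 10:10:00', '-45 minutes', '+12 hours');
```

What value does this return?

2041-01-08 21:25:00

-45 minutes from 2041-01-08 10:10:00 is 2041-01-08 09:25:00.
+12 hours from 2041-01-08 09:25:00 is 2041-01-08 21:25:00.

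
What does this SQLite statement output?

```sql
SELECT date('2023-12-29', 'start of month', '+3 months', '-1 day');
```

2024-02-29

`start of month` rewinds 2023-12-29 to 2023-12-01.
Adding +3 months to 2023-12-01 gives 2024-03-01.
Going back 1 day from 2024-03-01 reaches 2024-02-29 (last day of February, 29 days).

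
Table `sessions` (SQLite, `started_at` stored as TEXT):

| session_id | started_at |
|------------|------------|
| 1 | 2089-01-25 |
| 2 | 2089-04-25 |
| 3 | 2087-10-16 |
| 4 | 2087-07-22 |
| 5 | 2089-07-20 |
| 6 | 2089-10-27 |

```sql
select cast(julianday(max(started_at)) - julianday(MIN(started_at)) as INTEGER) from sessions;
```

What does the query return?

828

MIN = 2087-07-22, MAX = 2089-10-27.
9 days remain in July 2087 after the 22nd (31 − 22).
Full months from August 2087 through September 2089 contribute their day counts.
Then 27 days into October 2089.
Total: 9 + 31 + 30 + 31 + 30 + 31 + 31 + 29 + 31 + 30 + 31 + 30 + 31 + 31 + 30 + 31 + 30 + 31 + 31 + 28 + 31 + 30 + 31 + 30 + 31 + 31 + 30 + 27 = 828.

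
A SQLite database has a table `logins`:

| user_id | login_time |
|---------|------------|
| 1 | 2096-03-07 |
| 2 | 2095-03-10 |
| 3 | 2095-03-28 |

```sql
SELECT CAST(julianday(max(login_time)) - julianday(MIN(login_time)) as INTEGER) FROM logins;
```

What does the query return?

363

MIN = 2095-03-10, MAX = 2096-03-07.
21 days remain in March 2095 after the 10th (31 − 10).
Full months from April 2095 through February 2096 contribute their day counts.
Then 7 days into March 2096.
Total: 21 + 30 + 31 + 30 + 31 + 31 + 30 + 31 + 30 + 31 + 31 + 29 + 7 = 363.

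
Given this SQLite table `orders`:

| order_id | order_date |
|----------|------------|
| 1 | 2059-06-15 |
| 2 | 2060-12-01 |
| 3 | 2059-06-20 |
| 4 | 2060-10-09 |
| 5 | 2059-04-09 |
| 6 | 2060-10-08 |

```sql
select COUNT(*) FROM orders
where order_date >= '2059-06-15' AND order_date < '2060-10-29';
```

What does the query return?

4

Rows in [2059-06-15, 2060-10-29): 2059-06-15, 2059-06-20, 2060-10-09, 2060-10-08 → 4 rows.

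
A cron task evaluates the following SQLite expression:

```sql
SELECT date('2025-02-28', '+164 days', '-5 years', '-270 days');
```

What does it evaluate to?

Applying '+164 days' to 2025-02-28: counting 164 days forward gives 2025-08-11.
Adding -5 years to 2025-08-11 gives 2020-08-11.
Applying '-270 days' to 2020-08-11: counting 270 days back gives 2019-11-15.

2019-11-15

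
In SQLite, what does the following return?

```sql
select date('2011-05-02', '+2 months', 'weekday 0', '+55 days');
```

2011-08-27

Adding +2 months to 2011-05-02 gives 2011-07-02.
`weekday 0` advances to the next Sunday; 2011-07-02 is a Saturday, so it moves forward to 2011-07-03.
Applying '+55 days' to 2011-07-03: counting 55 days forward gives 2011-08-27.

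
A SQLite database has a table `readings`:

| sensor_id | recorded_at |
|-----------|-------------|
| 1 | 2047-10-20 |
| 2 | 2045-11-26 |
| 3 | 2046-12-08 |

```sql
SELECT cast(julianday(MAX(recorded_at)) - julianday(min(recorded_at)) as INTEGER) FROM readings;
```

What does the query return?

MIN = 2045-11-26, MAX = 2047-10-20.
4 days remain in November 2045 after the 26th (30 − 26).
Full months from December 2045 through September 2047 contribute their day counts.
Then 20 days into October 2047.
Total: 4 + 31 + 31 + 28 + 31 + 30 + 31 + 30 + 31 + 31 + 30 + 31 + 30 + 31 + 31 + 28 + 31 + 30 + 31 + 30 + 31 + 31 + 30 + 20 = 693.

693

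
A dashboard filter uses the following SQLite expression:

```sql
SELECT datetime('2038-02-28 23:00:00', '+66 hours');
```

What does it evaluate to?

2038-03-03 17:00:00

+66 hours from 2038-02-28 23:00:00 is 2038-03-03 17:00:00 (crosses midnight).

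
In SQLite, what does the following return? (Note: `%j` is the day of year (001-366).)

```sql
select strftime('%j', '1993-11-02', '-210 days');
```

096

First apply '-210 days': 1993-11-02 → 1993-04-06.
Day-of-year for 1993-04-06: days since 1993-01-01 inclusive = 96, zero-padded to 096.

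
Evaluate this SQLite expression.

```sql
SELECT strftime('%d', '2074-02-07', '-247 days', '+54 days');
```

29

First apply '-247 days', '+54 days': 2074-02-07 → 2073-07-29.
`%d` extracts the 2-digit day of month: 29.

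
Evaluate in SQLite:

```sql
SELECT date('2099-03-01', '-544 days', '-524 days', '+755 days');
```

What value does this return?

Applying '-544 days' to 2099-03-01: counting 544 days back gives 2097-09-03.
Applying '-524 days' to 2097-09-03: counting 524 days back gives 2096-03-28.
Applying '+755 days' to 2096-03-28: counting 755 days forward gives 2098-04-22.

2098-04-22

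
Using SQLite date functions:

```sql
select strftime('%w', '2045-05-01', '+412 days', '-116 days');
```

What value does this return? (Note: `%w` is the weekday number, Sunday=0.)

First apply '+412 days', '-116 days': 2045-05-01 → 2046-02-21.
2046-02-21 is a Wednesday; with Sunday=0 that is 3.

3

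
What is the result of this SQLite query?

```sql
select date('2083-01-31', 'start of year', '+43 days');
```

2083-02-13

`start of year` rewinds 2083-01-31 to 2083-01-01.
Applying '+43 days' to 2083-01-01: counting 43 days forward gives 2083-02-13.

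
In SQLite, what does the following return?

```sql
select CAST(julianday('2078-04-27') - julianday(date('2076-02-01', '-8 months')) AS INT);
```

1061

Adding -8 months to 2076-02-01 gives 2075-06-01.
29 days remain in June 2075 after the 1st (30 − 1).
Full months from July 2075 through March 2078 contribute their day counts.
Then 27 days into April 2078.
Total: 29 + 31 + 31 + 30 + 31 + 30 + 31 + 31 + 29 + 31 + 30 + 31 + 30 + 31 + 31 + 30 + 31 + 30 + 31 + 31 + 28 + 31 + 30 + 31 + 30 + 31 + 31 + 30 + 31 + 30 + 31 + 31 + 28 + 31 + 27 = 1061.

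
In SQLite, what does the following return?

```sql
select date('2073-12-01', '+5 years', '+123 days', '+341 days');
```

Adding +5 years to 2073-12-01 gives 2078-12-01.
Applying '+123 days' to 2078-12-01: counting 123 days forward gives 2079-04-03.
Applying '+341 days' to 2079-04-03: counting 341 days forward gives 2080-03-09.

2080-03-09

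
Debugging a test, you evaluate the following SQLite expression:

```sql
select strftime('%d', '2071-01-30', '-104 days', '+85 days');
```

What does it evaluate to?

First apply '-104 days', '+85 days': 2071-01-30 → 2071-01-11.
`%d` extracts the 2-digit day of month: 11.

11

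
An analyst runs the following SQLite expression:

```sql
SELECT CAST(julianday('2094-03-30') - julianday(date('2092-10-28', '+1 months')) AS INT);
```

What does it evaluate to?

Adding +1 month to 2092-10-28 gives 2092-11-28.
2 days remain in November 2092 after the 28th (30 − 28).
Full months from December 2092 through February 2094 contribute their day counts.
Then 30 days into March 2094.
Total: 2 + 31 + 31 + 28 + 31 + 30 + 31 + 30 + 31 + 31 + 30 + 31 + 30 + 31 + 31 + 28 + 30 = 487.

487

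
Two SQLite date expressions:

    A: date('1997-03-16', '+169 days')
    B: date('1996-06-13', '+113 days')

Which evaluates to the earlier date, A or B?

A = 1997-09-01.
B = 1996-10-04.
B is earlier.

B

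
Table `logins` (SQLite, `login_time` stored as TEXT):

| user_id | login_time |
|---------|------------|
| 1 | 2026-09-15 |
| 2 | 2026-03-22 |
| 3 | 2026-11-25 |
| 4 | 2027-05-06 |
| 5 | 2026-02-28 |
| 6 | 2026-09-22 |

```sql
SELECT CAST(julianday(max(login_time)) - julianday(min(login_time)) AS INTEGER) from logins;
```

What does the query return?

MIN = 2026-02-28, MAX = 2027-05-06.
0 days remain in February 2026 after the 28th (28 − 28).
Full months from March 2026 through April 2027 contribute their day counts.
Then 6 days into May 2027.
Total: 0 + 31 + 30 + 31 + 30 + 31 + 31 + 30 + 31 + 30 + 31 + 31 + 28 + 31 + 30 + 6 = 432.

432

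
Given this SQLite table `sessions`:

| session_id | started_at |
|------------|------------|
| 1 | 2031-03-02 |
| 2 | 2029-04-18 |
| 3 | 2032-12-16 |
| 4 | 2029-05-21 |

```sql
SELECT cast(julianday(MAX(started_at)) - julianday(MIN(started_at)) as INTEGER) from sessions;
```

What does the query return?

MIN = 2029-04-18, MAX = 2032-12-16.
12 days remain in April 2029 after the 18th (30 − 18).
Full months from May 2029 through November 2032 contribute their day counts.
Then 16 days into December 2032.
Total: 12 + 31 + 30 + 31 + 31 + 30 + 31 + 30 + 31 + 31 + 28 + 31 + 30 + 31 + 30 + 31 + 31 + 30 + 31 + 30 + 31 + 31 + 28 + 31 + 30 + 31 + 30 + 31 + 31 + 30 + 31 + 30 + 31 + 31 + 29 + 31 + 30 + 31 + 30 + 31 + 31 + 30 + 31 + 30 + 16 = 1338.

1338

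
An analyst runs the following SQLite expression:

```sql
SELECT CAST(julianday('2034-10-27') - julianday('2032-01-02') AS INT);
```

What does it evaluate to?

1029

29 days remain in January 2032 after the 2nd (31 − 2).
Full months from February 2032 through September 2034 contribute their day counts.
Then 27 days into October 2034.
Total: 29 + 29 + 31 + 30 + 31 + 30 + 31 + 31 + 30 + 31 + 30 + 31 + 31 + 28 + 31 + 30 + 31 + 30 + 31 + 31 + 30 + 31 + 30 + 31 + 31 + 28 + 31 + 30 + 31 + 30 + 31 + 31 + 30 + 27 = 1029.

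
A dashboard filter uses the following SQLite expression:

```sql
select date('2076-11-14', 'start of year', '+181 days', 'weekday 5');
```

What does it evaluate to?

2076-07-03

`start of year` rewinds 2076-11-14 to 2076-01-01.
Applying '+181 days' to 2076-01-01: counting 181 days forward gives 2076-06-30.
`weekday 5` advances to the next Friday; 2076-06-30 is a Tuesday, so it moves forward to 2076-07-03.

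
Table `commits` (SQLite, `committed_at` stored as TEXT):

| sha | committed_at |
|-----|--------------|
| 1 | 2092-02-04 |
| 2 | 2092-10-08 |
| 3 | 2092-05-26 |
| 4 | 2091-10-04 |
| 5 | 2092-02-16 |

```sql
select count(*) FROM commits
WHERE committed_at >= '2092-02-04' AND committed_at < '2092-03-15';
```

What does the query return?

Rows in [2092-02-04, 2092-03-15): 2092-02-04, 2092-02-16 → 2 rows.

2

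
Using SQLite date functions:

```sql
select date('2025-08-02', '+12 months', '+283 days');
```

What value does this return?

2027-05-12

Adding +12 months to 2025-08-02 gives 2026-08-02.
Applying '+283 days' to 2026-08-02: counting 283 days forward gives 2027-05-12.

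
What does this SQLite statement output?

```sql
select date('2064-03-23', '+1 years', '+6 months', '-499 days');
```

2064-05-12

Adding +1 year to 2064-03-23 gives 2065-03-23.
Adding +6 months to 2065-03-23 gives 2065-09-23.
Applying '-499 days' to 2065-09-23: counting 499 days back gives 2064-05-12.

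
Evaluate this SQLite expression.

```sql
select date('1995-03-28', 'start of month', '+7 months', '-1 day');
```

`start of month` rewinds 1995-03-28 to 1995-03-01.
Adding +7 months to 1995-03-01 gives 1995-10-01.
Going back 1 day from 1995-10-01 reaches 1995-09-30 (last day of September, 30 days).

1995-09-30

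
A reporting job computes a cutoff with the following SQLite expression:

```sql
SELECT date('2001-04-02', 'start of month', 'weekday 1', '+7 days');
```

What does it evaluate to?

`start of month` rewinds 2001-04-02 to 2001-04-01.
`weekday 1` advances to the next Monday; 2001-04-01 is a Sunday, so it moves forward to 2001-04-02.
Advancing 7 more days within April lands on 2001-04-09.

2001-04-09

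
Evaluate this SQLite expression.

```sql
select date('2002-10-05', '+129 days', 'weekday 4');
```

2003-02-13

Applying '+129 days' to 2002-10-05: counting 129 days forward gives 2003-02-11.
`weekday 4` advances to the next Thursday; 2003-02-11 is a Tuesday, so it moves forward to 2003-02-13.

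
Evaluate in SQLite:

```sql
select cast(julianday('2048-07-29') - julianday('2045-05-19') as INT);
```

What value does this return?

12 days remain in May 2045 after the 19th (31 − 19).
Full months from June 2045 through June 2048 contribute their day counts.
Then 29 days into July 2048.
Total: 12 + 30 + 31 + 31 + 30 + 31 + 30 + 31 + 31 + 28 + 31 + 30 + 31 + 30 + 31 + 31 + 30 + 31 + 30 + 31 + 31 + 28 + 31 + 30 + 31 + 30 + 31 + 31 + 30 + 31 + 30 + 31 + 31 + 29 + 31 + 30 + 31 + 30 + 29 = 1167.

1167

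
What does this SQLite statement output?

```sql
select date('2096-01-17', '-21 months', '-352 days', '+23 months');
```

Adding -21 months to 2096-01-17 gives 2094-04-17.
Applying '-352 days' to 2094-04-17: counting 352 days back gives 2093-04-30.
Adding +23 months to 2093-04-30 gives 2095-03-30.

2095-03-30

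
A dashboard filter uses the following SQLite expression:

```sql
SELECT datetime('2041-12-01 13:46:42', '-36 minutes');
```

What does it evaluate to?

-36 minutes from 2041-12-01 13:46:42 is 2041-12-01 13:10:42.

2041-12-01 13:10:42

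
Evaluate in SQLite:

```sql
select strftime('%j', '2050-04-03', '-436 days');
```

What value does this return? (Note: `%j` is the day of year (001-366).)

First apply '-436 days': 2050-04-03 → 2049-01-22.
Day-of-year for 2049-01-22: days since 2049-01-01 inclusive = 22, zero-padded to 022.

022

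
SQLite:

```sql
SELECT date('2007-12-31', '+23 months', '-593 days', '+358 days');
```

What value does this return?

Adding +23 months to 2007-12-31 targets 2009-11-31. November 2009 has only 30 days, so SQLite normalizes the 1-day overflow forward to 2009-12-01.
Applying '-593 days' to 2009-12-01: counting 593 days back gives 2008-04-17.
Applying '+358 days' to 2008-04-17: counting 358 days forward gives 2009-04-10.

2009-04-10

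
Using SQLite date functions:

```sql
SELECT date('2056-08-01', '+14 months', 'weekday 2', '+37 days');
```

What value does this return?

2057-11-08

Adding +14 months to 2056-08-01 gives 2057-10-01.
`weekday 2` advances to the next Tuesday; 2057-10-01 is a Monday, so it moves forward to 2057-10-02.
October 2057 has 31 days; 29 remain after the 2nd, so 30 days reach 2057-11-01.
Advancing 7 more days within November lands on 2057-11-08.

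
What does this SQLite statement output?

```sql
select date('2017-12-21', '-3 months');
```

2017-09-21

Adding -3 months to 2017-12-21 gives 2017-09-21.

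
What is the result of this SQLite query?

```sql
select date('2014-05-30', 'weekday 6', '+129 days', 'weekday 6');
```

`weekday 6` advances to the next Saturday; 2014-05-30 is a Friday, so it moves forward to 2014-05-31.
Applying '+129 days' to 2014-05-31: counting 129 days forward gives 2014-10-07.
`weekday 6` advances to the next Saturday; 2014-10-07 is a Tuesday, so it moves forward to 2014-10-11.

2014-10-11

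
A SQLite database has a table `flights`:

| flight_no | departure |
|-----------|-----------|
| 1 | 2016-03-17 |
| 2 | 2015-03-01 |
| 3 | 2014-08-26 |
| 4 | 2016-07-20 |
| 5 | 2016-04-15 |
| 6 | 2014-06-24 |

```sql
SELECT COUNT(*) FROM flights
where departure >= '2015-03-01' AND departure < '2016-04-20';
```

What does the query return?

3

Rows in [2015-03-01, 2016-04-20): 2016-03-17, 2015-03-01, 2016-04-15 → 3 rows.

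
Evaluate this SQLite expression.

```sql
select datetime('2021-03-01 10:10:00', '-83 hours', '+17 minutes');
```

-83 hours from 2021-03-01 10:10:00 is 2021-02-25 23:10:00 (crosses midnight).
+17 minutes from 2021-02-25 23:10:00 is 2021-02-25 23:27:00.

2021-02-25 23:27:00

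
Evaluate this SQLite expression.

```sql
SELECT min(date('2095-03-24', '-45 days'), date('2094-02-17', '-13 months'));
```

2093-01-17

date('2095-03-24', '-45 days') → 2095-02-07.
date('2094-02-17', '-13 months') → 2093-01-17.
Earlier of the two is 2093-01-17.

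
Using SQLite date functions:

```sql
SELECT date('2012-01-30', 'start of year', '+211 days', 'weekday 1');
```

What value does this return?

`start of year` rewinds 2012-01-30 to 2012-01-01.
Applying '+211 days' to 2012-01-01: counting 211 days forward gives 2012-07-30.
`weekday 1` advances to the next Monday; 2012-07-30 is already a Monday, so it stays at 2012-07-30.

2012-07-30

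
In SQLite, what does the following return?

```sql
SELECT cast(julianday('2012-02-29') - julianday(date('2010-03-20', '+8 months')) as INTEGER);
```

Adding +8 months to 2010-03-20 gives 2010-11-20.
10 days remain in November 2010 after the 20th (30 − 20).
Full months from December 2010 through January 2012 contribute their day counts.
Then 29 days into February 2012.
Total: 10 + 31 + 31 + 28 + 31 + 30 + 31 + 30 + 31 + 31 + 30 + 31 + 30 + 31 + 31 + 29 = 466.

466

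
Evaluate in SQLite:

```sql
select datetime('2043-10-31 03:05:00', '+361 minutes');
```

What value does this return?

2043-10-31 09:06:00

361 minutes = 6h 1m; +361 minutes from 2043-10-31 03:05:00 is 2043-10-31 09:06:00.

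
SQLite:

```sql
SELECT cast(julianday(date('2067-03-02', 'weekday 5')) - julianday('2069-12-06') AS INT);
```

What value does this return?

`weekday 5` advances to the next Friday; 2067-03-02 is a Wednesday, so it moves forward to 2067-03-04.
27 days remain in March 2067 after the 4th (31 − 4).
Full months from April 2067 through November 2069 contribute their day counts.
Then 6 days into December 2069.
Total: 27 + 30 + 31 + 30 + 31 + 31 + 30 + 31 + 30 + 31 + 31 + 29 + 31 + 30 + 31 + 30 + 31 + 31 + 30 + 31 + 30 + 31 + 31 + 28 + 31 + 30 + 31 + 30 + 31 + 31 + 30 + 31 + 30 + 6 = 1008.
The subtraction is earlier − later, so the result is −1008 → -1008.

-1008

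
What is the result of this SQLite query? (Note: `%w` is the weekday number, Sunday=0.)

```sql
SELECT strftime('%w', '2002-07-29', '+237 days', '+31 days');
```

First apply '+237 days', '+31 days': 2002-07-29 → 2003-04-23.
2003-04-23 is a Wednesday; with Sunday=0 that is 3.

3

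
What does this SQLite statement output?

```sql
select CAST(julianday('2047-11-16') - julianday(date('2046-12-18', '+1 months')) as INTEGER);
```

Adding +1 month to 2046-12-18 gives 2047-01-18.
13 days remain in January 2047 after the 18th (31 − 18).
Full months from February 2047 through October 2047 contribute their day counts.
Then 16 days into November 2047.
Total: 13 + 28 + 31 + 30 + 31 + 30 + 31 + 31 + 30 + 31 + 16 = 302.

302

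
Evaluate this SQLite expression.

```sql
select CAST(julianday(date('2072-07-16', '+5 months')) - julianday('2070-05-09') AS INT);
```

952

Adding +5 months to 2072-07-16 gives 2072-12-16.
22 days remain in May 2070 after the 9th (31 − 9).
Full months from June 2070 through November 2072 contribute their day counts.
Then 16 days into December 2072.
Total: 22 + 30 + 31 + 31 + 30 + 31 + 30 + 31 + 31 + 28 + 31 + 30 + 31 + 30 + 31 + 31 + 30 + 31 + 30 + 31 + 31 + 29 + 31 + 30 + 31 + 30 + 31 + 31 + 30 + 31 + 30 + 16 = 952.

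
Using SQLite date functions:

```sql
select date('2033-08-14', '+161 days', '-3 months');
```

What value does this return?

2033-10-22

Applying '+161 days' to 2033-08-14: counting 161 days forward gives 2034-01-22.
Adding -3 months to 2034-01-22 gives 2033-10-22.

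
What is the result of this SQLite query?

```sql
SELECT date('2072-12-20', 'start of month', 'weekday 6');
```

`start of month` rewinds 2072-12-20 to 2072-12-01.
`weekday 6` advances to the next Saturday; 2072-12-01 is a Thursday, so it moves forward to 2072-12-03.

2072-12-03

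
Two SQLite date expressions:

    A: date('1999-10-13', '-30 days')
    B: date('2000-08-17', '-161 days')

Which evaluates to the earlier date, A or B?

A

A = 1999-09-13.
B = 2000-03-09.
A is earlier.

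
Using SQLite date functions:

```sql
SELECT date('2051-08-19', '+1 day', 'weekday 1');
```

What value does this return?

Advancing 1 more day within August lands on 2051-08-20.
`weekday 1` advances to the next Monday; 2051-08-20 is a Sunday, so it moves forward to 2051-08-21.

2051-08-21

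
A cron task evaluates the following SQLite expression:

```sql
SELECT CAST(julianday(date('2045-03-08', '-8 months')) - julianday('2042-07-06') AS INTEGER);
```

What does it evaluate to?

Adding -8 months to 2045-03-08 gives 2044-07-08.
25 days remain in July 2042 after the 6th (31 − 6).
Full months from August 2042 through June 2044 contribute their day counts.
Then 8 days into July 2044.
Total: 25 + 31 + 30 + 31 + 30 + 31 + 31 + 28 + 31 + 30 + 31 + 30 + 31 + 31 + 30 + 31 + 30 + 31 + 31 + 29 + 31 + 30 + 31 + 30 + 8 = 733.

733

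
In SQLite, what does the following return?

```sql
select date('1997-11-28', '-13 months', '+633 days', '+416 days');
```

1999-09-12

Adding -13 months to 1997-11-28 gives 1996-10-28.
Applying '+633 days' to 1996-10-28: counting 633 days forward gives 1998-07-23.
Applying '+416 days' to 1998-07-23: counting 416 days forward gives 1999-09-12.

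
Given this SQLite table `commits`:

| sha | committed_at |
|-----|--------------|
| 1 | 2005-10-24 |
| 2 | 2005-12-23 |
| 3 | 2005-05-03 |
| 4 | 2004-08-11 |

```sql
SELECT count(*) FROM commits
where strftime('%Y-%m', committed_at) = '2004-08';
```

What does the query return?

Rows with year-month 2004-08: 2004-08-11 → 1.

1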